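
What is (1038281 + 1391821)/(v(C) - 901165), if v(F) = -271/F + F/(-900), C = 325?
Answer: -28432193400/10543644481 ≈ -2.6966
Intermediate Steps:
v(F) = -271/F - F/900 (v(F) = -271/F + F*(-1/900) = -271/F - F/900)
(1038281 + 1391821)/(v(C) - 901165) = (1038281 + 1391821)/((-271/325 - 1/900*325) - 901165) = 2430102/((-271*1/325 - 13/36) - 901165) = 2430102/((-271/325 - 13/36) - 901165) = 2430102/(-13981/11700 - 901165) = 2430102/(-10543644481/11700) = 2430102*(-11700/10543644481) = -28432193400/10543644481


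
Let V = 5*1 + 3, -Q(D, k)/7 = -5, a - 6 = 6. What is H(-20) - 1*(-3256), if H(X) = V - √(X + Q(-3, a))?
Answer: 3264 - √15 ≈ 3260.1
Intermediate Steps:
a = 12 (a = 6 + 6 = 12)
Q(D, k) = 35 (Q(D, k) = -7*(-5) = 35)
V = 8 (V = 5 + 3 = 8)
H(X) = 8 - √(35 + X) (H(X) = 8 - √(X + 35) = 8 - √(35 + X))
H(-20) - 1*(-3256) = (8 - √(35 - 20)) - 1*(-3256) = (8 - √15) + 3256 = 3264 - √15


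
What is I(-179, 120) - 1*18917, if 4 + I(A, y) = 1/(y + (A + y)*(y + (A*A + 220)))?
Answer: -36145902640/1910359 ≈ -18921.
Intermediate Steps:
I(A, y) = -4 + 1/(y + (A + y)*(220 + y + A²)) (I(A, y) = -4 + 1/(y + (A + y)*(y + (A*A + 220))) = -4 + 1/(y + (A + y)*(y + (A² + 220))) = -4 + 1/(y + (A + y)*(y + (220 + A²))) = -4 + 1/(y + (A + y)*(220 + y + A²)))
I(-179, 120) - 1*18917 = (1 - 884*120 - 880*(-179) - 4*(-179)³ - 4*120² - 4*(-179)*120 - 4*120*(-179)²)/((-179)³ + 120² + 220*(-179) + 221*120 - 179*120 + 120*(-179)²) - 1*18917 = (1 - 106080 + 157520 - 4*(-5735339) - 4*14400 + 85920 - 4*120*32041)/(-5735339 + 14400 - 39380 + 26520 - 21480 + 120*32041) - 18917 = (1 - 106080 + 157520 + 22941356 - 57600 + 85920 - 15379680)/(-5735339 + 14400 - 39380 + 26520 - 21480 + 3844920) - 18917 = 7641437/(-1910359) - 18917 = -1/1910359*7641437 - 18917 = -7641437/1910359 - 18917 = -36145902640/1910359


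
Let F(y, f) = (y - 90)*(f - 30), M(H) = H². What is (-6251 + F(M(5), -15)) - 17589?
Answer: -20915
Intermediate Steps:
F(y, f) = (-90 + y)*(-30 + f)
(-6251 + F(M(5), -15)) - 17589 = (-6251 + (2700 - 90*(-15) - 30*5² - 15*5²)) - 17589 = (-6251 + (2700 + 1350 - 30*25 - 15*25)) - 17589 = (-6251 + (2700 + 1350 - 750 - 375)) - 17589 = (-6251 + 2925) - 17589 = -3326 - 17589 = -20915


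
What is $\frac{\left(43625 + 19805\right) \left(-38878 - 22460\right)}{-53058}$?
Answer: $\frac{648444890}{8843} \approx 73329.0$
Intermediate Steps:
$\frac{\left(43625 + 19805\right) \left(-38878 - 22460\right)}{-53058} = 63430 \left(-61338\right) \left(- \frac{1}{53058}\right) = \left(-3890669340\right) \left(- \frac{1}{53058}\right) = \frac{648444890}{8843}$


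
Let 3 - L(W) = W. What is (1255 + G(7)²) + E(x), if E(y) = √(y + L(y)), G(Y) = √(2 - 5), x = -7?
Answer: 1252 + √3 ≈ 1253.7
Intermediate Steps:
L(W) = 3 - W
G(Y) = I*√3 (G(Y) = √(-3) = I*√3)
E(y) = √3 (E(y) = √(y + (3 - y)) = √3)
(1255 + G(7)²) + E(x) = (1255 + (I*√3)²) + √3 = (1255 - 3) + √3 = 1252 + √3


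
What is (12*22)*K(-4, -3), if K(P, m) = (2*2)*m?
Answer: -3168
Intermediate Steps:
K(P, m) = 4*m
(12*22)*K(-4, -3) = (12*22)*(4*(-3)) = 264*(-12) = -3168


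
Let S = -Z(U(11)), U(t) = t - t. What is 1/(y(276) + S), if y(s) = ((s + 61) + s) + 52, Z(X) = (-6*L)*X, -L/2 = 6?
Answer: 1/665 ≈ 0.0015038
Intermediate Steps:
U(t) = 0
L = -12 (L = -2*6 = -12)
Z(X) = 72*X (Z(X) = (-6*(-12))*X = 72*X)
y(s) = 113 + 2*s (y(s) = ((61 + s) + s) + 52 = (61 + 2*s) + 52 = 113 + 2*s)
S = 0 (S = -72*0 = -1*0 = 0)
1/(y(276) + S) = 1/((113 + 2*276) + 0) = 1/((113 + 552) + 0) = 1/(665 + 0) = 1/665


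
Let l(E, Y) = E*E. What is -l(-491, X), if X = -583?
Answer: -241081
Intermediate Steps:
l(E, Y) = E²
-l(-491, X) = -1*(-491)² = -1*241081 = -241081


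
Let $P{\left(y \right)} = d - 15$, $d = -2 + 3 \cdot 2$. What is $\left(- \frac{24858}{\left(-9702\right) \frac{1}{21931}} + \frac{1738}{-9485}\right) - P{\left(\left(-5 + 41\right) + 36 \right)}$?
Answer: $\frac{5863770482}{104335} \approx 56201.0$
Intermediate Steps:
$d = 4$ ($d = -2 + 6 = 4$)
$P{\left(y \right)} = -11$ ($P{\left(y \right)} = 4 - 15 = -11$)
$\left(- \frac{24858}{\left(-9702\right) \frac{1}{21931}} + \frac{1738}{-9485}\right) - P{\left(\left(-5 + 41\right) + 36 \right)} = \left(- \frac{24858}{\left(-9702\right) \frac{1}{21931}} + \frac{1738}{-9485}\right) - -11 = \left(- \frac{24858}{\left(-9702\right) \frac{1}{21931}} + 1738 \left(- \frac{1}{9485}\right)\right) + 11 = \left(- \frac{24858}{- \frac{1386}{3133}} - \frac{1738}{9485}\right) + 11 = \left(\left(-24858\right) \left(- \frac{3133}{1386}\right) - \frac{1738}{9485}\right) + 11 = \left(\frac{4326673}{77} - \frac{1738}{9485}\right) + 11 = \frac{5862622797}{104335} + 11 = \frac{5863770482}{104335}$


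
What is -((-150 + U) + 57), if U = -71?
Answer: 164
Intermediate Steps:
-((-150 + U) + 57) = -((-150 - 71) + 57) = -(-221 + 57) = -1*(-164) = 164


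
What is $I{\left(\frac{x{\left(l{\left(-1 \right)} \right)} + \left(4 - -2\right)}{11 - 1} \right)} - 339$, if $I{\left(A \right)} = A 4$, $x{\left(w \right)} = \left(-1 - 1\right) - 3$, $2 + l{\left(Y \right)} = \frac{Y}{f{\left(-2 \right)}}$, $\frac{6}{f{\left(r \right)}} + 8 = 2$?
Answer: $- \frac{1693}{5} \approx -338.6$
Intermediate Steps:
$f{\left(r \right)} = -1$ ($f{\left(r \right)} = \frac{6}{-8 + 2} = \frac{6}{-6} = 6 \left(- \frac{1}{6}\right) = -1$)
$l{\left(Y \right)} = -2 - Y$ ($l{\left(Y \right)} = -2 + \frac{Y}{-1} = -2 + Y \left(-1\right) = -2 - Y$)
$x{\left(w \right)} = -5$ ($x{\left(w \right)} = -2 - 3 = -5$)
$I{\left(A \right)} = 4 A$
$I{\left(\frac{x{\left(l{\left(-1 \right)} \right)} + \left(4 - -2\right)}{11 - 1} \right)} - 339 = 4 \frac{-5 + \left(4 - -2\right)}{11 - 1} - 339 = 4 \frac{-5 + \left(4 + 2\right)}{10} - 339 = 4 \left(-5 + 6\right) \frac{1}{10} - 339 = 4 \cdot 1 \cdot \frac{1}{10} - 339 = 4 \cdot \frac{1}{10} - 339 = \frac{2}{5} - 339 = - \frac{1693}{5}$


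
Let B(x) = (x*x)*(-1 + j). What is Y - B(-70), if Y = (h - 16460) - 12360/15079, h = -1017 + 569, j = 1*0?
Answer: -181080992/15079 ≈ -12009.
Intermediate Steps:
j = 0
h = -448
B(x) = -x**2 (B(x) = (x*x)*(-1 + 0) = x**2*(-1) = -x**2)
Y = -254968092/15079 (Y = (-448 - 16460) - 12360/15079 = -16908 - 12360*1/15079 = -16908 - 12360/15079 = -254968092/15079 ≈ -16909.)
Y - B(-70) = -254968092/15079 - (-1)*(-70)**2 = -254968092/15079 - (-1)*4900 = -254968092/15079 - 1*(-4900) = -254968092/15079 + 4900 = -181080992/15079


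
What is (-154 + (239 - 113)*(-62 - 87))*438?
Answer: -8290464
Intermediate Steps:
(-154 + (239 - 113)*(-62 - 87))*438 = (-154 + 126*(-149))*438 = (-154 - 18774)*438 = -18928*438 = -8290464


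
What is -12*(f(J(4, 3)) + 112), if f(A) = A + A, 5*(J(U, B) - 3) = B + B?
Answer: -7224/5 ≈ -1444.8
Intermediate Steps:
J(U, B) = 3 + 2*B/5 (J(U, B) = 3 + (B + B)/5 = 3 + (2*B)/5 = 3 + 2*B/5)
f(A) = 2*A
-12*(f(J(4, 3)) + 112) = -12*(2*(3 + (⅖)*3) + 112) = -12*(2*(3 + 6/5) + 112) = -12*(2*(21/5) + 112) = -12*(42/5 + 112) = -12*602/5 = -7224/5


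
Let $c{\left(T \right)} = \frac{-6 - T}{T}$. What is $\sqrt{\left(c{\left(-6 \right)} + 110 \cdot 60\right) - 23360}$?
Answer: $2 i \sqrt{4190} \approx 129.46 i$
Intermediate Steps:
$c{\left(T \right)} = \frac{-6 - T}{T}$
$\sqrt{\left(c{\left(-6 \right)} + 110 \cdot 60\right) - 23360} = \sqrt{\left(\frac{-6 - -6}{-6} + 110 \cdot 60\right) - 23360} = \sqrt{\left(- \frac{-6 + 6}{6} + 6600\right) - 23360} = \sqrt{\left(\left(- \frac{1}{6}\right) 0 + 6600\right) - 23360} = \sqrt{\left(0 + 6600\right) - 23360} = \sqrt{6600 - 23360} = \sqrt{-16760} = 2 i \sqrt{4190}$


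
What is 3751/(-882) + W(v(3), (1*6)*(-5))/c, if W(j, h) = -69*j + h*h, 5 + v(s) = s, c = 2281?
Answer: -7640515/2011842 ≈ -3.7978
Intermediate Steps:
v(s) = -5 + s
W(j, h) = h**2 - 69*j (W(j, h) = -69*j + h**2 = h**2 - 69*j)
3751/(-882) + W(v(3), (1*6)*(-5))/c = 3751/(-882) + (((1*6)*(-5))**2 - 69*(-5 + 3))/2281 = 3751*(-1/882) + ((6*(-5))**2 - 69*(-2))*(1/2281) = -3751/882 + ((-30)**2 + 138)*(1/2281) = -3751/882 + (900 + 138)*(1/2281) = -3751/882 + 1038*(1/2281) = -3751/882 + 1038/2281 = -7640515/2011842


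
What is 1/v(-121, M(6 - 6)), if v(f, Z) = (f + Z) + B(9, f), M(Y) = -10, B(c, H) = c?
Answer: -1/122 ≈ -0.0081967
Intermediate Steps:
v(f, Z) = 9 + Z + f (v(f, Z) = (f + Z) + 9 = (Z + f) + 9 = 9 + Z + f)
1/v(-121, M(6 - 6)) = 1/(9 - 10 - 121) = 1/(-122) = -1/122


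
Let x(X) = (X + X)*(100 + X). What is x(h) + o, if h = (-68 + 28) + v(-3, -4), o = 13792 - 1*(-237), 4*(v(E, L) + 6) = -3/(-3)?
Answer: 72521/8 ≈ 9065.1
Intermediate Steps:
v(E, L) = -23/4 (v(E, L) = -6 + (-3/(-3))/4 = -6 + (-3*(-⅓))/4 = -6 + (¼)*1 = -6 + ¼ = -23/4)
o = 14029 (o = 13792 + 237 = 14029)
h = -183/4 (h = (-68 + 28) - 23/4 = -40 - 23/4 = -183/4 ≈ -45.750)
x(X) = 2*X*(100 + X) (x(X) = (2*X)*(100 + X) = 2*X*(100 + X))
x(h) + o = 2*(-183/4)*(100 - 183/4) + 14029 = 2*(-183/4)*(217/4) + 14029 = -39711/8 + 14029 = 72521/8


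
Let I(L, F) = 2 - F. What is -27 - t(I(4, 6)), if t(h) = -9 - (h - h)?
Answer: -18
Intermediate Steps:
t(h) = -9 (t(h) = -9 - 1*0 = -9 + 0 = -9)
-27 - t(I(4, 6)) = -27 - 1*(-9) = -27 + 9 = -18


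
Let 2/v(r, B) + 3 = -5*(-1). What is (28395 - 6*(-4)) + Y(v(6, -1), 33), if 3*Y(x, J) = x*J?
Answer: 28430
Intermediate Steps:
v(r, B) = 1 (v(r, B) = 2/(-3 - 5*(-1)) = 2/(-3 + 5) = 2/2 = 2*(1/2) = 1)
Y(x, J) = J*x/3 (Y(x, J) = (x*J)/3 = (J*x)/3 = J*x/3)
(28395 - 6*(-4)) + Y(v(6, -1), 33) = (28395 - 6*(-4)) + (1/3)*33*1 = (28395 + 24) + 11 = 28419 + 11 = 28430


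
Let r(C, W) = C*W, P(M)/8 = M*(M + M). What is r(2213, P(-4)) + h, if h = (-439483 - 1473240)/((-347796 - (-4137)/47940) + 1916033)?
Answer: 14197403950681852/25060428639 ≈ 5.6653e+5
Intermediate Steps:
P(M) = 16*M**2 (P(M) = 8*(M*(M + M)) = 8*(M*(2*M)) = 8*(2*M**2) = 16*M**2)
h = -30565313540/25060428639 (h = -1912723/((-347796 - (-4137)/47940) + 1916033) = -1912723/((-347796 - 1*(-1379/15980)) + 1916033) = -1912723/((-347796 + 1379/15980) + 1916033) = -1912723/(-5557778701/15980 + 1916033) = -1912723/25060428639/15980 = -1912723*15980/25060428639 = -30565313540/25060428639 ≈ -1.2197)
r(2213, P(-4)) + h = 2213*(16*(-4)**2) - 30565313540/25060428639 = 2213*(16*16) - 30565313540/25060428639 = 2213*256 - 30565313540/25060428639 = 566528 - 30565313540/25060428639 = 14197403950681852/25060428639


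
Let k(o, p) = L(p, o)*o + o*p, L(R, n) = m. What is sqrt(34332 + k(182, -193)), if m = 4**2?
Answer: sqrt(2118) ≈ 46.022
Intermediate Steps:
m = 16
L(R, n) = 16
k(o, p) = 16*o + o*p
sqrt(34332 + k(182, -193)) = sqrt(34332 + 182*(16 - 193)) = sqrt(34332 + 182*(-177)) = sqrt(34332 - 32214) = sqrt(2118)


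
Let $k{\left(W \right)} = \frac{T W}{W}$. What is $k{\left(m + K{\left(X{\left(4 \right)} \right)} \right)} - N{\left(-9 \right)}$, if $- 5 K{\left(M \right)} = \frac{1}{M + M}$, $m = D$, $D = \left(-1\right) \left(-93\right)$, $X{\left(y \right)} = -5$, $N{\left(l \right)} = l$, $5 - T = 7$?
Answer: $7$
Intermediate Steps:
$T = -2$ ($T = 5 - 7 = -2$)
$D = 93$
$m = 93$
$K{\left(M \right)} = - \frac{1}{10 M}$ ($K{\left(M \right)} = - \frac{1}{5 \left(M + M\right)} = - \frac{1}{5 \cdot 2 M} = - \frac{\frac{1}{2} \frac{1}{M}}{5} = - \frac{1}{10 M}$)
$k{\left(W \right)} = -2$ ($k{\left(W \right)} = \frac{\left(-2\right) W}{W} = -2$)
$k{\left(m + K{\left(X{\left(4 \right)} \right)} \right)} - N{\left(-9 \right)} = -2 - -9 = -2 + 9 = 7$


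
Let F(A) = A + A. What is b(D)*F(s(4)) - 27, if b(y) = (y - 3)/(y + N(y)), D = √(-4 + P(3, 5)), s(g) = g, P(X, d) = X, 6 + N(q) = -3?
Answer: -995/41 - 24*I/41 ≈ -24.268 - 0.58537*I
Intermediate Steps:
N(q) = -9 (N(q) = -6 - 3 = -9)
F(A) = 2*A
D = I (D = √(-4 + 3) = √(-1) = I ≈ 1.0*I)
b(y) = (-3 + y)/(-9 + y) (b(y) = (y - 3)/(y - 9) = (-3 + y)/(-9 + y))
b(D)*F(s(4)) - 27 = ((-3 + I)/(-9 + I))*(2*4) - 27 = (((-9 - I)/82)*(-3 + I))*8 - 27 = ((-9 - I)*(-3 + I)/82)*8 - 27 = 4*(-9 - I)*(-3 + I)/41 - 27 = -27 + 4*(-9 - I)*(-3 + I)/41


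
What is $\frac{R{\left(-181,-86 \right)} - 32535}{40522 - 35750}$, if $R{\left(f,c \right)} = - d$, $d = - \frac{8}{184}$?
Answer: $- \frac{187076}{27439} \approx -6.8179$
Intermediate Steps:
$d = - \frac{1}{23}$ ($d = \left(-8\right) \frac{1}{184} = - \frac{1}{23} \approx -0.043478$)
$R{\left(f,c \right)} = \frac{1}{23}$ ($R{\left(f,c \right)} = \left(-1\right) \left(- \frac{1}{23}\right) = \frac{1}{23}$)
$\frac{R{\left(-181,-86 \right)} - 32535}{40522 - 35750} = \frac{\frac{1}{23} - 32535}{40522 - 35750} = - \frac{748304}{23 \cdot 4772} = \left(- \frac{748304}{23}\right) \frac{1}{4772} = - \frac{187076}{27439}$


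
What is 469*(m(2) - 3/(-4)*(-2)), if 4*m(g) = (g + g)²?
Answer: 2345/2 ≈ 1172.5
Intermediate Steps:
m(g) = g² (m(g) = (g + g)²/4 = (2*g)²/4 = (4*g²)/4 = g²)
469*(m(2) - 3/(-4)*(-2)) = 469*(2² - 3/(-4)*(-2)) = 469*(4 - 3*(-¼)*(-2)) = 469*(4 + (¾)*(-2)) = 469*(4 - 3/2) = 469*(5/2) = 2345/2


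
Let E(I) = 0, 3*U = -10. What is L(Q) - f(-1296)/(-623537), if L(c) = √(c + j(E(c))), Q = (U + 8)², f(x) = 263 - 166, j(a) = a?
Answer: 8729809/1870611 ≈ 4.6668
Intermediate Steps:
U = -10/3 (U = (⅓)*(-10) = -10/3 ≈ -3.3333)
f(x) = 97
Q = 196/9 (Q = (-10/3 + 8)² = (14/3)² = 196/9 ≈ 21.778)
L(c) = √c (L(c) = √(c + 0) = √c)
L(Q) - f(-1296)/(-623537) = √(196/9) - 97/(-623537) = 14/3 - 97*(-1)/623537 = 14/3 - 1*(-97/623537) = 14/3 + 97/623537 = 8729809/1870611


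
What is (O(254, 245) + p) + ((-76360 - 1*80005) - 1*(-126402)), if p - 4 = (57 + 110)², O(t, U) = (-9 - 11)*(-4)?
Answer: -1990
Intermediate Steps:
O(t, U) = 80 (O(t, U) = -20*(-4) = 80)
p = 27893 (p = 4 + (57 + 110)² = 4 + 167² = 4 + 27889 = 27893)
(O(254, 245) + p) + ((-76360 - 1*80005) - 1*(-126402)) = (80 + 27893) + ((-76360 - 1*80005) - 1*(-126402)) = 27973 + ((-76360 - 80005) + 126402) = 27973 + (-156365 + 126402) = 27973 - 29963 = -1990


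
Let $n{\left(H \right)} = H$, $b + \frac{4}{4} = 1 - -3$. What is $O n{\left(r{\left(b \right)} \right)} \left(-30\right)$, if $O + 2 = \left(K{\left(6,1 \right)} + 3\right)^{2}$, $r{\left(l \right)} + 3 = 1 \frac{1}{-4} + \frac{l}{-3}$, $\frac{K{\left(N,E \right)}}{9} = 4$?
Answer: $\frac{387345}{2} \approx 1.9367 \cdot 10^{5}$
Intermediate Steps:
$K{\left(N,E \right)} = 36$ ($K{\left(N,E \right)} = 9 \cdot 4 = 36$)
$b = 3$ ($b = -1 + \left(1 - -3\right) = -1 + \left(1 + 3\right) = -1 + 4 = 3$)
$r{\left(l \right)} = - \frac{13}{4} - \frac{l}{3}$ ($r{\left(l \right)} = -3 + \left(1 \frac{1}{-4} + \frac{l}{-3}\right) = -3 + \left(1 \left(- \frac{1}{4}\right) + l \left(- \frac{1}{3}\right)\right) = -3 - \left(\frac{1}{4} + \frac{l}{3}\right) = - \frac{13}{4} - \frac{l}{3}$)
$O = 1519$ ($O = -2 + \left(36 + 3\right)^{2} = -2 + 39^{2} = -2 + 1521 = 1519$)
$O n{\left(r{\left(b \right)} \right)} \left(-30\right) = 1519 \left(- \frac{13}{4} - 1\right) \left(-30\right) = 1519 \left(- \frac{17}{4}\right) \left(-30\right) = \left(- \frac{25823}{4}\right) \left(-30\right) = \frac{387345}{2}$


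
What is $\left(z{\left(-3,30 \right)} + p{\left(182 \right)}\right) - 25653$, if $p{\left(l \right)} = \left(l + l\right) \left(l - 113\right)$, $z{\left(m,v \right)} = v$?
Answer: $-507$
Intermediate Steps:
$p{\left(l \right)} = 2 l \left(-113 + l\right)$
$\left(z{\left(-3,30 \right)} + p{\left(182 \right)}\right) - 25653 = \left(30 + 2 \cdot 182 \left(-113 + 182\right)\right) - 25653 = \left(30 + 2 \cdot 182 \cdot 69\right) - 25653 = \left(30 + 25116\right) - 25653 = 25146 - 25653 = -507$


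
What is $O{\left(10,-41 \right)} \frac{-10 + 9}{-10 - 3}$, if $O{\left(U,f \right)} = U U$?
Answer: $\frac{100}{13} \approx 7.6923$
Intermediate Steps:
$O{\left(U,f \right)} = U^{2}$
$O{\left(10,-41 \right)} \frac{-10 + 9}{-10 - 3} = 10^{2} \frac{-10 + 9}{-10 - 3} = 100 \left(- \frac{1}{-13}\right) = 100 \left(\left(-1\right) \left(- \frac{1}{13}\right)\right) = 100 \cdot \frac{1}{13} = \frac{100}{13}$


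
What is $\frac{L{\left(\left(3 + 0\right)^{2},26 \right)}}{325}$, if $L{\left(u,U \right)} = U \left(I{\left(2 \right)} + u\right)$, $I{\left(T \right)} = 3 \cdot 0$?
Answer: $\frac{18}{25} \approx 0.72$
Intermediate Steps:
$I{\left(T \right)} = 0$
$L{\left(u,U \right)} = U u$ ($L{\left(u,U \right)} = U \left(0 + u\right) = U u$)
$\frac{L{\left(\left(3 + 0\right)^{2},26 \right)}}{325} = \frac{26 \left(3 + 0\right)^{2}}{325} = 26 \cdot 3^{2} \cdot \frac{1}{325} = 26 \cdot 9 \cdot \frac{1}{325} = 234 \cdot \frac{1}{325} = \frac{18}{25}$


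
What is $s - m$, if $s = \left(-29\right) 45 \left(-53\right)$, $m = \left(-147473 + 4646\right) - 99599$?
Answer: $311591$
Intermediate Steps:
$m = -242426$ ($m = -142827 - 99599 = -242426$)
$s = 69165$ ($s = \left(-1305\right) \left(-53\right) = 69165$)
$s - m = 69165 - -242426 = 69165 + 242426 = 311591$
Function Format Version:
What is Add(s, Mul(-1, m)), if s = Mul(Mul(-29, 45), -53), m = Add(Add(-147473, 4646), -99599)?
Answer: 311591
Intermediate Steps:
m = -242426 (m = Add(-142827, -99599) = -242426)
s = 69165 (s = Mul(-1305, -53) = 69165)
Add(s, Mul(-1, m)) = Add(69165, Mul(-1, -242426)) = Add(69165, 242426) = 311591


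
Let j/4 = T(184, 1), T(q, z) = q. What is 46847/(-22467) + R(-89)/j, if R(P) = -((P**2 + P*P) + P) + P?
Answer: -195200803/8267856 ≈ -23.610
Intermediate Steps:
R(P) = -2*P**2 (R(P) = -((P**2 + P**2) + P) + P = -(2*P**2 + P) + P = -(P + 2*P**2) + P = (-P - 2*P**2) + P = -2*P**2)
j = 736 (j = 4*184 = 736)
46847/(-22467) + R(-89)/j = 46847/(-22467) - 2*(-89)**2/736 = 46847*(-1/22467) - 2*7921*(1/736) = -46847/22467 - 15842*1/736 = -46847/22467 - 7921/368 = -195200803/8267856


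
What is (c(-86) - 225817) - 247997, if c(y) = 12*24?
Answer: -473526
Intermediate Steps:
c(y) = 288
(c(-86) - 225817) - 247997 = (288 - 225817) - 247997 = -225529 - 247997 = -473526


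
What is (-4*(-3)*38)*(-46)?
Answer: -20976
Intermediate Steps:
(-4*(-3)*38)*(-46) = (12*38)*(-46) = 456*(-46) = -20976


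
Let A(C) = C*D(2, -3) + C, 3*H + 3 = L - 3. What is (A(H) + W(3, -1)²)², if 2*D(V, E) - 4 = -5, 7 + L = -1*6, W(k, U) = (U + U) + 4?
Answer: 25/36 ≈ 0.69444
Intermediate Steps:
W(k, U) = 4 + 2*U (W(k, U) = 2*U + 4 = 4 + 2*U)
L = -13 (L = -7 - 1*6 = -7 - 6 = -13)
D(V, E) = -½ (D(V, E) = 2 + (½)*(-5) = 2 - 5/2 = -½)
H = -19/3 (H = -1 + (-13 - 3)/3 = -1 + (⅓)*(-16) = -1 - 16/3 = -19/3 ≈ -6.3333)
A(C) = C/2 (A(C) = C*(-½) + C = -C/2 + C = C/2)
(A(H) + W(3, -1)²)² = ((½)*(-19/3) + (4 + 2*(-1))²)² = (-19/6 + (4 - 2)²)² = (-19/6 + 2²)² = (-19/6 + 4)² = (⅚)² = 25/36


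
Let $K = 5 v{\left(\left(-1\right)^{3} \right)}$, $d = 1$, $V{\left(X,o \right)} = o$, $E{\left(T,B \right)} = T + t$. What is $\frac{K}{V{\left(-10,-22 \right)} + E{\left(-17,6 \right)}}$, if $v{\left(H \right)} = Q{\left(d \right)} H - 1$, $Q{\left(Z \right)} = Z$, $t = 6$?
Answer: $\frac{10}{33} \approx 0.30303$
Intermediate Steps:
$E{\left(T,B \right)} = 6 + T$ ($E{\left(T,B \right)} = T + 6 = 6 + T$)
$v{\left(H \right)} = -1 + H$ ($v{\left(H \right)} = 1 H - 1 = H - 1 = -1 + H$)
$K = -10$ ($K = 5 \left(-1 + \left(-1\right)^{3}\right) = 5 \left(-1 - 1\right) = 5 \left(-2\right) = -10$)
$\frac{K}{V{\left(-10,-22 \right)} + E{\left(-17,6 \right)}} = - \frac{10}{-22 + \left(6 - 17\right)} = - \frac{10}{-22 - 11} = - \frac{10}{-33} = \left(-10\right) \left(- \frac{1}{33}\right) = \frac{10}{33}$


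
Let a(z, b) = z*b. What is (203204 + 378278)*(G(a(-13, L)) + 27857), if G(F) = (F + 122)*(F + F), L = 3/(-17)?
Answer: 4777157811734/289 ≈ 1.6530e+10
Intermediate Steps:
L = -3/17 (L = 3*(-1/17) = -3/17 ≈ -0.17647)
a(z, b) = b*z
G(F) = 2*F*(122 + F) (G(F) = (122 + F)*(2*F) = 2*F*(122 + F))
(203204 + 378278)*(G(a(-13, L)) + 27857) = (203204 + 378278)*(2*(-3/17*(-13))*(122 - 3/17*(-13)) + 27857) = 581482*(2*(39/17)*(122 + 39/17) + 27857) = 581482*(2*(39/17)*(2113/17) + 27857) = 581482*(164814/289 + 27857) = 581482*(8215487/289) = 4777157811734/289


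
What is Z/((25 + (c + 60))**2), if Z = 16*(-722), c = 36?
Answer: -11552/14641 ≈ -0.78902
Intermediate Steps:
Z = -11552
Z/((25 + (c + 60))**2) = -11552/(25 + (36 + 60))**2 = -11552/(25 + 96)**2 = -11552/(121**2) = -11552/14641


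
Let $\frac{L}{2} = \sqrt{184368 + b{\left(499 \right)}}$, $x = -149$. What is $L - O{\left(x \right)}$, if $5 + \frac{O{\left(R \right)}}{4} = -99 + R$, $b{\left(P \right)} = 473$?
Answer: $1012 + 2 \sqrt{184841} \approx 1871.9$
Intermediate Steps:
$O{\left(R \right)} = -416 + 4 R$ ($O{\left(R \right)} = -20 + 4 \left(-99 + R\right) = -20 + \left(-396 + 4 R\right) = -416 + 4 R$)
$L = 2 \sqrt{184841}$ ($L = 2 \sqrt{184368 + 473} = 2 \sqrt{184841} \approx 859.86$)
$L - O{\left(x \right)} = 2 \sqrt{184841} - \left(-416 + 4 \left(-149\right)\right) = 2 \sqrt{184841} - \left(-416 - 596\right) = 2 \sqrt{184841} - -1012 = 2 \sqrt{184841} + 1012 = 1012 + 2 \sqrt{184841}$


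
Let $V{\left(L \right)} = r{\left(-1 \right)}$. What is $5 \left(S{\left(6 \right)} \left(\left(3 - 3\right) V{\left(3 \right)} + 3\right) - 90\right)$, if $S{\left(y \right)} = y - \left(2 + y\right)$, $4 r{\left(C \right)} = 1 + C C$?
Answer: $-480$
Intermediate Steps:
$r{\left(C \right)} = \frac{1}{4} + \frac{C^{2}}{4}$ ($r{\left(C \right)} = \frac{1 + C C}{4} = \frac{1 + C^{2}}{4} = \frac{1}{4} + \frac{C^{2}}{4}$)
$V{\left(L \right)} = \frac{1}{2}$ ($V{\left(L \right)} = \frac{1}{4} + \frac{\left(-1\right)^{2}}{4} = \frac{1}{4} + \frac{1}{4} \cdot 1 = \frac{1}{4} + \frac{1}{4} = \frac{1}{2}$)
$S{\left(y \right)} = -2$ ($S{\left(y \right)} = y - \left(2 + y\right) = -2$)
$5 \left(S{\left(6 \right)} \left(\left(3 - 3\right) V{\left(3 \right)} + 3\right) - 90\right) = 5 \left(- 2 \left(\left(3 - 3\right) \frac{1}{2} + 3\right) - 90\right) = 5 \left(- 2 \left(0 \cdot \frac{1}{2} + 3\right) - 90\right) = 5 \left(- 2 \left(0 + 3\right) - 90\right) = 5 \left(\left(-2\right) 3 - 90\right) = 5 \left(-6 - 90\right) = 5 \left(-96\right) = -480$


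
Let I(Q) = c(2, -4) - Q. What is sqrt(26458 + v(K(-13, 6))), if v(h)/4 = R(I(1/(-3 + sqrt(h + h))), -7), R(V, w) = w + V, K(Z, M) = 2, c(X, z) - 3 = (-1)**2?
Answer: 115*sqrt(2) ≈ 162.63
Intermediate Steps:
c(X, z) = 4 (c(X, z) = 3 + (-1)**2 = 3 + 1 = 4)
I(Q) = 4 - Q
R(V, w) = V + w
v(h) = -12 - 4/(-3 + sqrt(2)*sqrt(h)) (v(h) = 4*((4 - 1/(-3 + sqrt(h + h))) - 7) = 4*((4 - 1/(-3 + sqrt(2*h))) - 7) = 4*((4 - 1/(-3 + sqrt(2)*sqrt(h))) - 7) = 4*(-3 - 1/(-3 + sqrt(2)*sqrt(h))) = -12 - 4/(-3 + sqrt(2)*sqrt(h)))
sqrt(26458 + v(K(-13, 6))) = sqrt(26458 + 4*(8 - 3*sqrt(2)*sqrt(2))/(-3 + sqrt(2)*sqrt(2))) = sqrt(26458 + 4*(8 - 6)/(-3 + 2)) = sqrt(26458 + 4*2/(-1)) = sqrt(26458 + 4*(-1)*2) = sqrt(26458 - 8) = sqrt(26450) = 115*sqrt(2)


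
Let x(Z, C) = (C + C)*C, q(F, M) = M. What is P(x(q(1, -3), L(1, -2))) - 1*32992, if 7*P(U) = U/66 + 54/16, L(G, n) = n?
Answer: -60968293/1848 ≈ -32992.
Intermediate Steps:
x(Z, C) = 2*C² (x(Z, C) = (2*C)*C = 2*C²)
P(U) = 27/56 + U/462 (P(U) = (U/66 + 54/16)/7 = (U*(1/66) + 54*(1/16))/7 = (U/66 + 27/8)/7 = (27/8 + U/66)/7 = 27/56 + U/462)
P(x(q(1, -3), L(1, -2))) - 1*32992 = (27/56 + (2*(-2)²)/462) - 1*32992 = (27/56 + (2*4)/462) - 32992 = (27/56 + (1/462)*8) - 32992 = (27/56 + 4/231) - 32992 = 923/1848 - 32992 = -60968293/1848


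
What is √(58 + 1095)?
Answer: √1153 ≈ 33.956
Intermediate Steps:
√(58 + 1095) = √1153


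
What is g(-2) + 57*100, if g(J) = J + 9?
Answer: 5707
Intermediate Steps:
g(J) = 9 + J
g(-2) + 57*100 = (9 - 2) + 57*100 = 7 + 5700 = 5707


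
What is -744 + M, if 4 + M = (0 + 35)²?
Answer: 477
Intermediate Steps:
M = 1221 (M = -4 + (0 + 35)² = -4 + 35² = -4 + 1225 = 1221)
-744 + M = -744 + 1221 = 477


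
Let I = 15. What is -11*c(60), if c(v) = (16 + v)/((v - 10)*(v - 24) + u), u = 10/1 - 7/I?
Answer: -12540/27143 ≈ -0.46200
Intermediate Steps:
u = 143/15 (u = 10/1 - 7/15 = 10*1 - 7*1/15 = 10 - 7/15 = 143/15 ≈ 9.5333)
c(v) = (16 + v)/(143/15 + (-24 + v)*(-10 + v)) (c(v) = (16 + v)/((v - 10)*(v - 24) + 143/15) = (16 + v)/((-10 + v)*(-24 + v) + 143/15) = (16 + v)/((-24 + v)*(-10 + v) + 143/15) = (16 + v)/(143/15 + (-24 + v)*(-10 + v)))
-11*c(60) = -165*(16 + 60)/(3743 - 510*60 + 15*60**2) = -165*76/(3743 - 30600 + 15*3600) = -165*76/(3743 - 30600 + 54000) = -165*76/27143 = -11*1140/27143 = -12540/27143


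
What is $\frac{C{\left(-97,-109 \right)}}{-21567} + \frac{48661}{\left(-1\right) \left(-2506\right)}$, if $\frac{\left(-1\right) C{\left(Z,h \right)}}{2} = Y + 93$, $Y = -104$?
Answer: $\frac{149916665}{7720986} \approx 19.417$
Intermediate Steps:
$C{\left(Z,h \right)} = 22$ ($C{\left(Z,h \right)} = - 2 \left(-104 + 93\right) = \left(-2\right) \left(-11\right) = 22$)
$\frac{C{\left(-97,-109 \right)}}{-21567} + \frac{48661}{\left(-1\right) \left(-2506\right)} = \frac{22}{-21567} + \frac{48661}{\left(-1\right) \left(-2506\right)} = 22 \left(- \frac{1}{21567}\right) + \frac{48661}{2506} = - \frac{22}{21567} + 48661 \cdot \frac{1}{2506} = - \frac{22}{21567} + \frac{48661}{2506} = \frac{149916665}{7720986}$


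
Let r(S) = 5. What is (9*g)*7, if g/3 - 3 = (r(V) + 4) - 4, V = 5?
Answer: 1512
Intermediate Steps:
g = 24 (g = 9 + 3*((5 + 4) - 4) = 9 + 3*(9 - 4) = 9 + 3*5 = 9 + 15 = 24)
(9*g)*7 = (9*24)*7 = 216*7 = 1512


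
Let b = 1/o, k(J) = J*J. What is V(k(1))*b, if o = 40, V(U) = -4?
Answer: -⅒ ≈ -0.10000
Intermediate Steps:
k(J) = J²
b = 1/40 ≈ 0.025000
V(k(1))*b = -4*1/40 = -⅒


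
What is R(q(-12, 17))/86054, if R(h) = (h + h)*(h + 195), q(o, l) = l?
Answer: 212/2531 ≈ 0.083761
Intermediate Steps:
R(h) = 2*h*(195 + h) (R(h) = (2*h)*(195 + h) = 2*h*(195 + h))
R(q(-12, 17))/86054 = (2*17*(195 + 17))/86054 = (2*17*212)*(1/86054) = 7208*(1/86054) = 212/2531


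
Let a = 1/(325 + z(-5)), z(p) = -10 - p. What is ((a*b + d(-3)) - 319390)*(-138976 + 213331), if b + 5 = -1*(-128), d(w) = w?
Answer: -1519900027827/64 ≈ -2.3748e+10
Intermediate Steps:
a = 1/320 (a = 1/(325 + (-10 - 1*(-5))) = 1/(325 + (-10 + 5)) = 1/(325 - 5) = 1/320 ≈ 0.0031250)
b = 123 (b = -5 - 1*(-128) = -5 + 128 = 123)
((a*b + d(-3)) - 319390)*(-138976 + 213331) = (((1/320)*123 - 3) - 319390)*(-138976 + 213331) = ((123/320 - 3) - 319390)*74355 = (-837/320 - 319390)*74355 = -102205637/320*74355 = -1519900027827/64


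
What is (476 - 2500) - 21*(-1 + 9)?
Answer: -2192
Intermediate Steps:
(476 - 2500) - 21*(-1 + 9) = -2024 - 21*8 = -2024 - 168 = -2192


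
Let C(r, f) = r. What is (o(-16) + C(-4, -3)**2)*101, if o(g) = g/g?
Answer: 1717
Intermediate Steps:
o(g) = 1
(o(-16) + C(-4, -3)**2)*101 = (1 + (-4)**2)*101 = (1 + 16)*101 = 17*101 = 1717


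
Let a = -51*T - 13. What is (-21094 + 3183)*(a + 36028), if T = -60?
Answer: -699872325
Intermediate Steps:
a = 3047 (a = -51*(-60) - 13 = 3060 - 13 = 3047)
(-21094 + 3183)*(a + 36028) = (-21094 + 3183)*(3047 + 36028) = -17911*39075 = -699872325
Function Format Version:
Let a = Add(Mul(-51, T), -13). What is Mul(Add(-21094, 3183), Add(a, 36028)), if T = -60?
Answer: -699872325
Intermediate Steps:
a = 3047 (a = Add(Mul(-51, -60), -13) = Add(3060, -13) = 3047)
Mul(Add(-21094, 3183), Add(a, 36028)) = Mul(Add(-21094, 3183), Add(3047, 36028)) = Mul(-17911, 39075) = -699872325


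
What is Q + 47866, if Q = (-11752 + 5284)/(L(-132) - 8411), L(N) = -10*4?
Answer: 134840678/2817 ≈ 47867.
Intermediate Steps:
L(N) = -40
Q = 2156/2817 (Q = (-11752 + 5284)/(-40 - 8411) = -6468/(-8451) = -6468*(-1/8451) = 2156/2817 ≈ 0.76535)
Q + 47866 = 2156/2817 + 47866 = 134840678/2817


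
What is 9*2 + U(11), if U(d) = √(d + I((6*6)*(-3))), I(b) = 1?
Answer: 18 + 2*√3 ≈ 21.464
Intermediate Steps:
U(d) = √(1 + d) (U(d) = √(d + 1) = √(1 + d))
9*2 + U(11) = 9*2 + √(1 + 11) = 18 + √12 = 18 + 2*√3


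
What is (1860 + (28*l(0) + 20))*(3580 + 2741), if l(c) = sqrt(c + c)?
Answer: 11883480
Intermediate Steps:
l(c) = sqrt(2)*sqrt(c) (l(c) = sqrt(2*c) = sqrt(2)*sqrt(c))
(1860 + (28*l(0) + 20))*(3580 + 2741) = (1860 + (28*(sqrt(2)*sqrt(0)) + 20))*(3580 + 2741) = (1860 + (28*(sqrt(2)*0) + 20))*6321 = (1860 + (28*0 + 20))*6321 = (1860 + (0 + 20))*6321 = (1860 + 20)*6321 = 1880*6321 = 11883480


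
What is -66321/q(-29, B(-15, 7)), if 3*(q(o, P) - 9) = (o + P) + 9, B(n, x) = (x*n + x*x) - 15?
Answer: 198963/64 ≈ 3108.8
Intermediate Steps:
B(n, x) = -15 + x² + n*x (B(n, x) = (n*x + x²) - 15 = (x² + n*x) - 15 = -15 + x² + n*x)
q(o, P) = 12 + P/3 + o/3 (q(o, P) = 9 + ((o + P) + 9)/3 = 9 + ((P + o) + 9)/3 = 9 + (9 + P + o)/3 = 9 + (3 + P/3 + o/3) = 12 + P/3 + o/3)
-66321/q(-29, B(-15, 7)) = -66321/(12 + (-15 + 7² - 15*7)/3 + (⅓)*(-29)) = -66321/(12 + (-15 + 49 - 105)/3 - 29/3) = -66321/(12 + (⅓)*(-71) - 29/3) = -66321/(12 - 71/3 - 29/3) = -66321/(-64/3) = -66321*(-3/64) = 198963/64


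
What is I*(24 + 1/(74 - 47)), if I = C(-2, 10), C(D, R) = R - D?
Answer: 2596/9 ≈ 288.44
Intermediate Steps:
I = 12 (I = 10 - 1*(-2) = 10 + 2 = 12)
I*(24 + 1/(74 - 47)) = 12*(24 + 1/(74 - 47)) = 12*(24 + 1/27) = 12*(649/27) = 2596/9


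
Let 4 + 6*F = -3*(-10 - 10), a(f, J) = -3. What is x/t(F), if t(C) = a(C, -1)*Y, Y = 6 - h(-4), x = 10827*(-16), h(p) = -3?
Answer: 6416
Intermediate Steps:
x = -173232
Y = 9 (Y = 6 - 1*(-3) = 6 + 3 = 9)
F = 28/3 (F = -⅔ + (-3*(-10 - 10))/6 = -⅔ + (-3*(-20))/6 = -⅔ + (⅙)*60 = -⅔ + 10 = 28/3 ≈ 9.3333)
t(C) = -27 (t(C) = -3*9 = -27)
x/t(F) = -173232/(-27) = -173232*(-1/27) = 6416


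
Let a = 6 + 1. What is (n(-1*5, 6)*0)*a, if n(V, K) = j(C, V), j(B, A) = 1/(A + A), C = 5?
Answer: 0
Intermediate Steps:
j(B, A) = 1/(2*A)
a = 7
n(V, K) = 1/(2*V)
(n(-1*5, 6)*0)*a = ((1/(2*((-1*5))))*0)*7 = (((½)/(-5))*0)*7 = (((½)*(-⅕))*0)*7 = -⅒*0*7 = 0*7 = 0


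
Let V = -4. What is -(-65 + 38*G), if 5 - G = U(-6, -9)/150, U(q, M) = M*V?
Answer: -2897/25 ≈ -115.88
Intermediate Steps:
U(q, M) = -4*M (U(q, M) = M*(-4) = -4*M)
G = 119/25 (G = 5 - (-4*(-9))/150 = 5 - 36/150 = 5 - 1*6/25 = 5 - 6/25 = 119/25 ≈ 4.7600)
-(-65 + 38*G) = -(-65 + 38*(119/25)) = -(-65 + 4522/25) = -1*2897/25 = -2897/25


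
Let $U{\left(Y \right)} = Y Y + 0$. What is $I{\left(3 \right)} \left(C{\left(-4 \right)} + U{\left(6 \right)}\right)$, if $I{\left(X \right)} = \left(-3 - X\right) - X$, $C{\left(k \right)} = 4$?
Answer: $-360$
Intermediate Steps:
$U{\left(Y \right)} = Y^{2}$ ($U{\left(Y \right)} = Y^{2} + 0 = Y^{2}$)
$I{\left(X \right)} = -3 - 2 X$
$I{\left(3 \right)} \left(C{\left(-4 \right)} + U{\left(6 \right)}\right) = \left(-3 - 6\right) \left(4 + 6^{2}\right) = \left(-3 - 6\right) \left(4 + 36\right) = \left(-9\right) 40 = -360$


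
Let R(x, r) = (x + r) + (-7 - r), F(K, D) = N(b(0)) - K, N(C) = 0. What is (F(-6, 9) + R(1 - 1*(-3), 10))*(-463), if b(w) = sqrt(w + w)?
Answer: -1389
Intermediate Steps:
b(w) = sqrt(2)*sqrt(w) (b(w) = sqrt(2*w) = sqrt(2)*sqrt(w))
F(K, D) = -K (F(K, D) = 0 - K = -K)
R(x, r) = -7 + x (R(x, r) = (r + x) + (-7 - r) = -7 + x)
(F(-6, 9) + R(1 - 1*(-3), 10))*(-463) = (-1*(-6) + (-7 + (1 - 1*(-3))))*(-463) = (6 + (-7 + (1 + 3)))*(-463) = (6 + (-7 + 4))*(-463) = (6 - 3)*(-463) = 3*(-463) = -1389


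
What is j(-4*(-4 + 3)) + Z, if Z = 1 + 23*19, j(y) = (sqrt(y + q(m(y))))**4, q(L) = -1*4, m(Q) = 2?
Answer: 438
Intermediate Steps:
q(L) = -4
j(y) = (-4 + y)**2 (j(y) = (sqrt(y - 4))**4 = (sqrt(-4 + y))**4 = (-4 + y)**2)
Z = 438 (Z = 1 + 437 = 438)
j(-4*(-4 + 3)) + Z = (-4 - 4*(-4 + 3))**2 + 438 = (-4 - 4*(-1))**2 + 438 = (-4 + 4)**2 + 438 = 0**2 + 438 = 0 + 438 = 438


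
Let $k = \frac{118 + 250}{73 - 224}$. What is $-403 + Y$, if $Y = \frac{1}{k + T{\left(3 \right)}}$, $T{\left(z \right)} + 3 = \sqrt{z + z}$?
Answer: $- \frac{216629676}{537235} - \frac{22801 \sqrt{6}}{537235} \approx -403.33$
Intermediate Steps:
$k = - \frac{368}{151}$ ($k = \frac{368}{-151} = 368 \left(- \frac{1}{151}\right) = - \frac{368}{151} \approx -2.4371$)
$T{\left(z \right)} = -3 + \sqrt{2} \sqrt{z}$ ($T{\left(z \right)} = -3 + \sqrt{z + z} = -3 + \sqrt{2 z} = -3 + \sqrt{2} \sqrt{z}$)
$Y = \frac{1}{- \frac{821}{151} + \sqrt{6}}$ ($Y = \frac{1}{- \frac{368}{151} - \left(3 - \sqrt{2} \sqrt{3}\right)} = \frac{1}{- \frac{368}{151} - \left(3 - \sqrt{6}\right)} = \frac{1}{- \frac{821}{151} + \sqrt{6}} \approx -0.33472$)
$-403 + Y = -403 - \left(\frac{123971}{537235} + \frac{22801 \sqrt{6}}{537235}\right) = - \frac{216629676}{537235} - \frac{22801 \sqrt{6}}{537235}$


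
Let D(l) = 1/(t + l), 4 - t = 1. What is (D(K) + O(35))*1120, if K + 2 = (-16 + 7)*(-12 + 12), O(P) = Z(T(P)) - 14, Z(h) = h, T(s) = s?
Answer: 24640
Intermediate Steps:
t = 3 (t = 4 - 1*1 = 4 - 1 = 3)
O(P) = -14 + P (O(P) = P - 14 = -14 + P)
K = -2 (K = -2 + (-16 + 7)*(-12 + 12) = -2 - 9*0 = -2 + 0 = -2)
D(l) = 1/(3 + l)
(D(K) + O(35))*1120 = (1/(3 - 2) + (-14 + 35))*1120 = (1/1 + 21)*1120 = (1 + 21)*1120 = 22*1120 = 24640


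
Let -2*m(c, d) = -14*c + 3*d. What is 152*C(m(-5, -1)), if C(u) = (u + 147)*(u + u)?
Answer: -1155884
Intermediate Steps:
m(c, d) = 7*c - 3*d/2 (m(c, d) = -(-14*c + 3*d)/2 = 7*c - 3*d/2)
C(u) = 2*u*(147 + u) (C(u) = (147 + u)*(2*u) = 2*u*(147 + u))
152*C(m(-5, -1)) = 152*(2*(7*(-5) - 3/2*(-1))*(147 + (7*(-5) - 3/2*(-1)))) = 152*(2*(-35 + 3/2)*(147 + (-35 + 3/2))) = 152*(2*(-67/2)*(147 - 67/2)) = 152*(2*(-67/2)*(227/2)) = 152*(-15209/2) = -1155884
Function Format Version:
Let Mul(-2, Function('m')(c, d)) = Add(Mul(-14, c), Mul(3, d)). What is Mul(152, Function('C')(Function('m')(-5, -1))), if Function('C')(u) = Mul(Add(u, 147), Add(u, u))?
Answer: -1155884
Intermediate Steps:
Function('m')(c, d) = Add(Mul(7, c), Mul(Rational(-3, 2), d)) (Function('m')(c, d) = Mul(Rational(-1, 2), Add(Mul(-14, c), Mul(3, d))) = Add(Mul(7, c), Mul(Rational(-3, 2), d)))
Function('C')(u) = Mul(2, u, Add(147, u)) (Function('C')(u) = Mul(Add(147, u), Mul(2, u)) = Mul(2, u, Add(147, u)))
Mul(152, Function('C')(Function('m')(-5, -1))) = Mul(152, Mul(2, Add(Mul(7, -5), Mul(Rational(-3, 2), -1)), Add(147, Add(Mul(7, -5), Mul(Rational(-3, 2), -1))))) = Mul(152, Mul(2, Add(-35, Rational(3, 2)), Add(147, Add(-35, Rational(3, 2))))) = Mul(152, Mul(2, Rational(-67, 2), Add(147, Rational(-67, 2)))) = Mul(152, Mul(2, Rational(-67, 2), Rational(227, 2))) = Mul(152, Rational(-15209, 2)) = -1155884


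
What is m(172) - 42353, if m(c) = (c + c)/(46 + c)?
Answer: -4616305/109 ≈ -42351.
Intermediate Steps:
m(c) = 2*c/(46 + c) (m(c) = (2*c)/(46 + c) = 2*c/(46 + c))
m(172) - 42353 = 2*172/(46 + 172) - 42353 = 2*172/218 - 42353 = 2*172*(1/218) - 42353 = 172/109 - 42353 = -4616305/109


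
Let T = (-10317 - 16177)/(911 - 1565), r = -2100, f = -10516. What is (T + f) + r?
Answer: -4112185/327 ≈ -12575.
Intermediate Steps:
T = 13247/327 (T = -26494/(-654) = -26494*(-1/654) = 13247/327 ≈ 40.511)
(T + f) + r = (13247/327 - 10516) - 2100 = -3425485/327 - 2100 = -4112185/327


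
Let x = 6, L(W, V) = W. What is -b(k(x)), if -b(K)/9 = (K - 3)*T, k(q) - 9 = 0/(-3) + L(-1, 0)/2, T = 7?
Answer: 693/2 ≈ 346.50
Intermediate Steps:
k(q) = 17/2 (k(q) = 9 + (0/(-3) - 1/2) = 9 + (0*(-1/3) - 1*1/2) = 9 + (0 - 1/2) = 9 - 1/2 = 17/2)
b(K) = 189 - 63*K (b(K) = -9*(K - 3)*7 = -9*(-3 + K)*7 = -9*(-21 + 7*K) = 189 - 63*K)
-b(k(x)) = -(189 - 63*17/2) = -(189 - 1071/2) = -1*(-693/2) = 693/2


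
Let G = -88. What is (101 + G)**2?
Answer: 169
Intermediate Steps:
(101 + G)**2 = (101 - 88)**2 = 13**2 = 169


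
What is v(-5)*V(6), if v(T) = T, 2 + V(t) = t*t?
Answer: -170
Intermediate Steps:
V(t) = -2 + t² (V(t) = -2 + t*t = -2 + t²)
v(-5)*V(6) = -5*(-2 + 6²) = -5*(-2 + 36) = -5*34 = -170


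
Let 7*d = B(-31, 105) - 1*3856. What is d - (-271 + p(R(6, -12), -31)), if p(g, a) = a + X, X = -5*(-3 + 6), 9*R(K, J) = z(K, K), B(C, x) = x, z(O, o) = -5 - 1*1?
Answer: -1532/7 ≈ -218.86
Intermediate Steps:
z(O, o) = -6 (z(O, o) = -5 - 1 = -6)
R(K, J) = -⅔ (R(K, J) = (⅑)*(-6) = -⅔)
X = -15 (X = -5*3 = -15)
p(g, a) = -15 + a (p(g, a) = a - 15 = -15 + a)
d = -3751/7 (d = (105 - 1*3856)/7 = (105 - 3856)/7 = (⅐)*(-3751) = -3751/7 ≈ -535.86)
d - (-271 + p(R(6, -12), -31)) = -3751/7 - (-271 + (-15 - 31)) = -3751/7 - (-271 - 46) = -3751/7 - 1*(-317) = -3751/7 + 317 = -1532/7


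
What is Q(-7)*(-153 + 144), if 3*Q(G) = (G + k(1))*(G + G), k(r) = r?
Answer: -252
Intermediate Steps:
Q(G) = 2*G*(1 + G)/3 (Q(G) = ((G + 1)*(G + G))/3 = ((1 + G)*(2*G))/3 = (2*G*(1 + G))/3 = 2*G*(1 + G)/3)
Q(-7)*(-153 + 144) = ((2/3)*(-7)*(1 - 7))*(-153 + 144) = ((2/3)*(-7)*(-6))*(-9) = 28*(-9) = -252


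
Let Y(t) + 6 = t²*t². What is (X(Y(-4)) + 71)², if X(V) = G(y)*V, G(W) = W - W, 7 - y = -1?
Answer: 5041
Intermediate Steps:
y = 8 (y = 7 - 1*(-1) = 7 + 1 = 8)
G(W) = 0
Y(t) = -6 + t⁴ (Y(t) = -6 + t²*t² = -6 + t⁴)
X(V) = 0 (X(V) = 0*V = 0)
(X(Y(-4)) + 71)² = (0 + 71)² = 71² = 5041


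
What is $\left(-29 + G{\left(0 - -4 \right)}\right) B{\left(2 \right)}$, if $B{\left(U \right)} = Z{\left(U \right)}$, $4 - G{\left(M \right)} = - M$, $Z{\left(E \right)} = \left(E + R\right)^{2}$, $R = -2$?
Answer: $0$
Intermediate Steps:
$Z{\left(E \right)} = \left(-2 + E\right)^{2}$ ($Z{\left(E \right)} = \left(E - 2\right)^{2} = \left(-2 + E\right)^{2}$)
$G{\left(M \right)} = 4 + M$ ($G{\left(M \right)} = 4 - - M = 4 + M$)
$B{\left(U \right)} = \left(-2 + U\right)^{2}$
$\left(-29 + G{\left(0 - -4 \right)}\right) B{\left(2 \right)} = \left(-29 + \left(4 + \left(0 - -4\right)\right)\right) \left(-2 + 2\right)^{2} = \left(-29 + \left(4 + \left(0 + 4\right)\right)\right) 0^{2} = \left(-29 + \left(4 + 4\right)\right) 0 = \left(-29 + 8\right) 0 = \left(-21\right) 0 = 0$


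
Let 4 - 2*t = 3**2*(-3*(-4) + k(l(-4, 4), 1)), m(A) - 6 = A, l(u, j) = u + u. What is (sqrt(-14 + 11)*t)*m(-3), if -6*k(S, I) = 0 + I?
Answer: -615*I*sqrt(3)/4 ≈ -266.3*I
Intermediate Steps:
l(u, j) = 2*u
m(A) = 6 + A
k(S, I) = -I/6 (k(S, I) = -(0 + I)/6 = -I/6)
t = -205/4 (t = 2 - 3**2*(-3*(-4) - 1/6*1)/2 = 2 - 9*(12 - 1/6)/2 = 2 - 9*71/(2*6) = 2 - 1/2*213/2 = 2 - 213/4 = -205/4 ≈ -51.250)
(sqrt(-14 + 11)*t)*m(-3) = (sqrt(-14 + 11)*(-205/4))*(6 - 3) = (sqrt(-3)*(-205/4))*3 = ((I*sqrt(3))*(-205/4))*3 = -205*I*sqrt(3)/4*3 = -615*I*sqrt(3)/4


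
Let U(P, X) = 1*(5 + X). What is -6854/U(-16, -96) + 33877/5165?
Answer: 38483717/470015 ≈ 81.878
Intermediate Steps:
U(P, X) = 5 + X
-6854/U(-16, -96) + 33877/5165 = -6854/(5 - 96) + 33877/5165 = -6854/(-91) + 33877*(1/5165) = -6854*(-1/91) + 33877/5165 = 6854/91 + 33877/5165 = 38483717/470015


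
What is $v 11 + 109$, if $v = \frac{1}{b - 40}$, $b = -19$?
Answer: $\frac{6420}{59} \approx 108.81$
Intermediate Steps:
$v = - \frac{1}{59}$ ($v = \frac{1}{-19 - 40} = \frac{1}{-59} = - \frac{1}{59} \approx -0.016949$)
$v 11 + 109 = \left(- \frac{1}{59}\right) 11 + 109 = - \frac{11}{59} + 109 = \frac{6420}{59}$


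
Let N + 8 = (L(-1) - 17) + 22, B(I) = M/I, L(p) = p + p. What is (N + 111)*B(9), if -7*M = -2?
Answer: 212/63 ≈ 3.3651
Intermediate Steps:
L(p) = 2*p
M = 2/7 (M = -⅐*(-2) = 2/7 ≈ 0.28571)
B(I) = 2/(7*I)
N = -5 (N = -8 + ((2*(-1) - 17) + 22) = -8 + ((-2 - 17) + 22) = -8 + (-19 + 22) = -8 + 3 = -5)
(N + 111)*B(9) = (-5 + 111)*((2/7)/9) = 106*((2/7)*(⅑)) = 106*(2/63) = 212/63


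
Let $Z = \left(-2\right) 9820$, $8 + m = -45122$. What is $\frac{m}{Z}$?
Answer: $\frac{4513}{1964} \approx 2.2979$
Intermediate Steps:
$m = -45130$ ($m = -8 - 45122 = -45130$)
$Z = -19640$
$\frac{m}{Z} = - \frac{45130}{-19640} = \left(-45130\right) \left(- \frac{1}{19640}\right) = \frac{4513}{1964}$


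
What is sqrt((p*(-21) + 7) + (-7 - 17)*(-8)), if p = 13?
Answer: I*sqrt(74) ≈ 8.6023*I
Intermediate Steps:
sqrt((p*(-21) + 7) + (-7 - 17)*(-8)) = sqrt((13*(-21) + 7) + (-7 - 17)*(-8)) = sqrt((-273 + 7) - 24*(-8)) = sqrt(-266 + 192) = sqrt(-74) = I*sqrt(74)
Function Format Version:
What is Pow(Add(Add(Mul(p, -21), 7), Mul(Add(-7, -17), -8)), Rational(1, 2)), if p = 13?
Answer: Mul(I, Pow(74, Rational(1, 2))) ≈ Mul(8.6023, I)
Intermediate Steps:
Pow(Add(Add(Mul(p, -21), 7), Mul(Add(-7, -17), -8)), Rational(1, 2)) = Pow(Add(Add(Mul(13, -21), 7), Mul(Add(-7, -17), -8)), Rational(1, 2)) = Pow(Add(Add(-273, 7), Mul(-24, -8)), Rational(1, 2)) = Pow(Add(-266, 192), Rational(1, 2)) = Pow(-74, Rational(1, 2)) = Mul(I, Pow(74, Rational(1, 2)))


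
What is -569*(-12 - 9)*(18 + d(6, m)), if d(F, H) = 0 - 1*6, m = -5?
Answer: 143388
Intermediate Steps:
d(F, H) = -6 (d(F, H) = 0 - 6 = -6)
-569*(-12 - 9)*(18 + d(6, m)) = -569*(-12 - 9)*(18 - 6) = -(-11949)*12 = -569*(-252) = 143388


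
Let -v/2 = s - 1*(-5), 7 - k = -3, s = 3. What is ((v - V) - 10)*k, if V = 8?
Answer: -340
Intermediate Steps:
k = 10 (k = 7 - 1*(-3) = 7 + 3 = 10)
v = -16 (v = -2*(3 - 1*(-5)) = -2*(3 + 5) = -2*8 = -16)
((v - V) - 10)*k = ((-16 - 1*8) - 10)*10 = ((-16 - 8) - 10)*10 = (-24 - 10)*10 = -34*10 = -340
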